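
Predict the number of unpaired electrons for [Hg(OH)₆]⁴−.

Each hydroxide is −1; balancing the −4 overall charge requires Hg(II).
Group 12 minus oxidation state 2 gives a d¹⁰ configuration.
In an octahedral field the d¹⁰ configuration is t₂g⁶e_g⁴, giving 0 unpaired electrons.

0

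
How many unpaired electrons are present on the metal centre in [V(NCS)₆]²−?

Ligand charges: each isothiocyanate is −1. With an overall charge of −2 the vanadium centre must be in the +4 oxidation state.
Vanadium is a group-5 element; V(IV) is therefore d¹.
In an octahedral field the d¹ configuration is t₂g¹e_g⁰ (only one arrangement possible), giving 1 unpaired electron.

1 unpaired electron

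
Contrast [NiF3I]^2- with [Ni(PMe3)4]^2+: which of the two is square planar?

[Ni(PMe3)4]^2+

For [NiF3I]^2-: Ligand charges: each fluoride is −1; each iodide is −1. With an overall charge of −2 the nickel centre must be in the +2 oxidation state. Nickel is a group-10 element; Ni(II) is therefore d⁸. Fluoride and iodide are weak-field ligands. With weak-field ligands the CFSE gain from square planar is small, so a 3d d⁸ ion takes the sterically preferred tetrahedral geometry. → tetrahedral.
For [Ni(PMe3)4]^2+: Summing ligand charges against the +2 overall charge gives an oxidation state of +2 for nickel. Nickel is a group-10 element; Ni(II) is therefore d⁸. Trimethylphosphine is a strong-field ligand (high in the spectrochemical series). A 3d d⁸ ion with strong-field ligands gains enough CFSE to favour square planar over tetrahedral. → square planar.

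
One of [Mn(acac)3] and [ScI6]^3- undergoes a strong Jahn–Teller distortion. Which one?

[Mn(acac)3]

[Mn(acac)3]: Summing ligand charges against the 0 overall charge gives an oxidation state of +3 for manganese. Group 7 minus oxidation state 3 gives a d⁴ configuration. Acetylacetonate is a weak-field ligand for a first-row metal, so the complex is high-spin. The t₂g³e_g¹ (high-spin) configuration has an unevenly filled e_g set; the Jahn–Teller theorem predicts a tetragonal distortion (typically axial elongation) to lift the degeneracy.
[ScI6]^3-: Ligand charges: each iodide is −1. With an overall charge of −3 the scandium centre must be in the +3 oxidation state. Sc sits in group 3, so the d-electron count is 3 − 3 = 0. The d⁰ configuration leaves the e_g set evenly filled (or empty) — no strong Jahn–Teller driving force.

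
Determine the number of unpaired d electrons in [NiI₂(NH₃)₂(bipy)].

Each iodide is −1; ammonia is neutral; 2,2′-bipyridine is neutral; balancing the 0 overall charge requires Ni(II).
Ni sits in group 10, so the d-electron count is 10 − 2 = 8.
Counting donor atoms: 2×iodide (monodentate) → 2 donors; 2×ammonia (monodentate) → 2 donors; 1×2,2′-bipyridine (bidentate) → 2 donors. Coordination number = 6.
In an octahedral field the d⁸ configuration is t₂g⁶e_g² (only one arrangement possible), giving 2 unpaired electrons.

2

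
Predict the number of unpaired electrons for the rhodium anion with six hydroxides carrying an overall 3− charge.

Ligand charges: each hydroxide is −1. With an overall charge of −3 the rhodium centre must be in the +3 oxidation state.
Group 9 minus oxidation state 3 gives a d⁶ configuration.
The spin state decides the count: a 4d ion has a large Δₒ and is invariably low-spin.
An octahedral low-spin d⁶ ion is t₂g⁶e_g⁰, giving 0 unpaired electrons.

0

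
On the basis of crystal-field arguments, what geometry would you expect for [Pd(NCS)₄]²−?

square planar

Summing ligand charges against the −2 overall charge gives an oxidation state of +2 for palladium.
Group 10 minus oxidation state 2 gives a d⁸ configuration.
Coordination number: 4.
A 4d d⁸ ion has a large crystal-field splitting; square planar leaves the high-energy d_{x²−y²} orbital empty and maximises CFSE.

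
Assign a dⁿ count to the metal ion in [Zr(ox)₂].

d0

Ligand charges: each oxalate is −2. With an overall charge of 0 the zirconium centre must be in the +4 oxidation state.
Group 4 minus oxidation state 4 gives a d⁰ configuration.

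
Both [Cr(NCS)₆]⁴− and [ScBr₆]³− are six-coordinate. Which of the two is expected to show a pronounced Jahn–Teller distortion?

[Cr(NCS)₆]⁴−

[Cr(NCS)₆]⁴−: Summing ligand charges against the −4 overall charge gives an oxidation state of +2 for chromium. Chromium is a group-6 element; Cr(II) is therefore d⁴. Isothiocyanate is a weak-field ligand for a first-row metal, so the complex is high-spin. The t₂g³e_g¹ (high-spin) configuration has an unevenly filled e_g set; the Jahn–Teller theorem predicts a tetragonal distortion (typically axial elongation) to lift the degeneracy.
[ScBr₆]³−: Ligand charges: each bromide is −1. With an overall charge of −3 the scandium centre must be in the +3 oxidation state. Sc sits in group 3, so the d-electron count is 3 − 3 = 0. The d⁰ configuration leaves the e_g set evenly filled (or empty) — no strong Jahn–Teller driving force.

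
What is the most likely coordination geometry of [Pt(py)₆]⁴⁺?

octahedral

Ligand charges: pyridine is neutral. With an overall charge of +4 the platinum centre must be in the +4 oxidation state.
Group 10 minus oxidation state 4 gives a d⁶ configuration.
Coordination number: 6.
Six donors around a single metal centre give an octahedral coordination sphere.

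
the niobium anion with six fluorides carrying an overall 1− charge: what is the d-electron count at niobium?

d0

Summing ligand charges against the −1 overall charge gives an oxidation state of +5 for niobium.
Nb sits in group 5, so the d-electron count is 5 − 5 = 0.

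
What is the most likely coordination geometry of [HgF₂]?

linear

Summing ligand charges against the 0 overall charge gives an oxidation state of +2 for mercury.
Group 12 minus oxidation state 2 gives a d¹⁰ configuration.
Coordination number: 2.
A d¹⁰ ion with only two ligands adopts a linear arrangement (sp hybridisation; no CFSE preference).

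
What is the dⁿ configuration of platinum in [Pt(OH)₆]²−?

Each hydroxide is −1; balancing the −2 overall charge requires Pt(IV).
Group 10 minus oxidation state 4 gives a d⁶ configuration.

d⁶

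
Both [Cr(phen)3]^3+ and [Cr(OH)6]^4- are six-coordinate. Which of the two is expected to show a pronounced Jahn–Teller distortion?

[Cr(phen)3]^3+: Ligand charges: 1,10-phenanthroline is neutral. With an overall charge of +3 the chromium centre must be in the +3 oxidation state. Cr sits in group 6, so the d-electron count is 6 − 3 = 3. The d³ configuration leaves the e_g set evenly filled (or empty) — no strong Jahn–Teller driving force.
[Cr(OH)6]^4-: Ligand charges: each hydroxide is −1. With an overall charge of −4 the chromium centre must be in the +2 oxidation state. Group 6 minus oxidation state 2 gives a d⁴ configuration. Hydroxide is a weak-field ligand for a first-row metal, so the complex is high-spin. The t₂g³e_g¹ (high-spin) configuration has an unevenly filled e_g set; the Jahn–Teller theorem predicts a tetragonal distortion (typically axial elongation) to lift the degeneracy.

[Cr(OH)6]^4-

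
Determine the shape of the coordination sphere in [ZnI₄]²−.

tetrahedral

Summing ligand charges against the −2 overall charge gives an oxidation state of +2 for zinc.
Zn sits in group 12, so the d-electron count is 12 − 2 = 10.
Coordination number: 4.
A d¹⁰ ion has no crystal-field stabilisation preference between square planar and tetrahedral, so four ligands adopt the sterically favoured tetrahedral geometry.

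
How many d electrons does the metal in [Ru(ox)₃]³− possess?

d⁵

Each oxalate is −2; balancing the −3 overall charge requires Ru(III).
Ru sits in group 8, so the d-electron count is 8 − 3 = 5.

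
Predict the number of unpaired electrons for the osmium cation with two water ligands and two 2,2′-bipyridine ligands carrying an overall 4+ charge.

2

Water is neutral; 2,2′-bipyridine is neutral; balancing the +4 overall charge requires Os(IV).
Os sits in group 8, so the d-electron count is 8 − 4 = 4.
Counting donor atoms: 2×water (monodentate) → 2 donors; 2×2,2′-bipyridine (bidentate) → 4 donors. Coordination number = 6.
The spin state decides the count: a 5d ion has a large Δₒ and is invariably low-spin.
An octahedral low-spin d⁴ ion is t₂g⁴e_g⁰, giving 2 unpaired electrons.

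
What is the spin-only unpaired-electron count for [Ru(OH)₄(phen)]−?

1 unpaired electron

Each hydroxide is −1; 1,10-phenanthroline is neutral; balancing the −1 overall charge requires Ru(III).
Group 8 minus oxidation state 3 gives a d⁵ configuration.
Counting donor atoms: 4×hydroxide (monodentate) → 4 donors; 1×1,10-phenanthroline (bidentate) → 2 donors. Coordination number = 6.
The spin state decides the count: a 4d ion has a large Δₒ and is invariably low-spin.
An octahedral low-spin d⁵ ion is t₂g⁵e_g⁰, giving 1 unpaired electron.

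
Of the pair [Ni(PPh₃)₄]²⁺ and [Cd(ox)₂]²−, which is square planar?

[Ni(PPh₃)₄]²⁺

For [Ni(PPh₃)₄]²⁺: Triphenylphosphine is neutral; balancing the +2 overall charge requires Ni(II). Group 10 minus oxidation state 2 gives a d⁸ configuration. Triphenylphosphine is a strong-field ligand (high in the spectrochemical series). A 3d d⁸ ion with strong-field ligands gains enough CFSE to favour square planar over tetrahedral. → square planar.
For [Cd(ox)₂]²−: Each oxalate is −2; balancing the −2 overall charge requires Cd(II). Cd sits in group 12, so the d-electron count is 12 − 2 = 10. A d¹⁰ ion has no crystal-field stabilisation preference between square planar and tetrahedral, so four ligands adopt the sterically favoured tetrahedral geometry. → tetrahedral.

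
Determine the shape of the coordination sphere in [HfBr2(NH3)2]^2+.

tetrahedral

Each bromide is −1; ammonia is neutral; balancing the +2 overall charge requires Hf(IV).
Group 4 minus oxidation state 4 gives a d⁰ configuration.
With 4 monodentate ligands the coordination number is 4.
A d⁰ ion has no crystal-field stabilisation preference between square planar and tetrahedral, so four ligands adopt the sterically favoured tetrahedral geometry.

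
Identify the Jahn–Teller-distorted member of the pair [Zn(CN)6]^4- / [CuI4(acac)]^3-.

[CuI4(acac)]^3-

[Zn(CN)6]^4-: Ligand charges: each cyanide is −1. With an overall charge of −4 the zinc centre must be in the +2 oxidation state. Group 12 minus oxidation state 2 gives a d¹⁰ configuration. The d¹⁰ configuration leaves the e_g set evenly filled (or empty) — no strong Jahn–Teller driving force.
[CuI4(acac)]^3-: Summing ligand charges against the −3 overall charge gives an oxidation state of +2 for copper. Group 11 minus oxidation state 2 gives a d⁹ configuration. The t₂g⁶e_g³ configuration has an unevenly filled e_g set; the Jahn–Teller theorem predicts a tetragonal distortion (typically axial elongation) to lift the degeneracy.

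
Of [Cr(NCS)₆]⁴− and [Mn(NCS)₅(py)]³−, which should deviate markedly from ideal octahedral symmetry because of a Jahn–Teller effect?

[Cr(NCS)₆]⁴−

[Cr(NCS)₆]⁴−: Ligand charges: each isothiocyanate is −1. With an overall charge of −4 the chromium centre must be in the +2 oxidation state. Cr sits in group 6, so the d-electron count is 6 − 2 = 4. Isothiocyanate is a weak-field ligand for a first-row metal, so the complex is high-spin. The t₂g³e_g¹ (high-spin) configuration has an unevenly filled e_g set; the Jahn–Teller theorem predicts a tetragonal distortion (typically axial elongation) to lift the degeneracy.
[Mn(NCS)₅(py)]³−: Summing ligand charges against the −3 overall charge gives an oxidation state of +2 for manganese. Mn sits in group 7, so the d-electron count is 7 − 2 = 5. Isothiocyanate is a weak-field ligand for a first-row metal, so the complex is high-spin. The d⁵ configuration leaves the e_g set evenly filled (or empty) — no strong Jahn–Teller driving force.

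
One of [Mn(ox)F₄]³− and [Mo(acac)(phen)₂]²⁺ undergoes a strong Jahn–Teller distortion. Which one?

[Mn(ox)F₄]³−

[Mn(ox)F₄]³−: Ligand charges: each oxalate is −2; each fluoride is −1. With an overall charge of −3 the manganese centre must be in the +3 oxidation state. Group 7 minus oxidation state 3 gives a d⁴ configuration. Fluoride and oxalate are weak-field ligands for a first-row metal, so the complex is high-spin. The t₂g³e_g¹ (high-spin) configuration has an unevenly filled e_g set; the Jahn–Teller theorem predicts a tetragonal distortion (typically axial elongation) to lift the degeneracy.
[Mo(acac)(phen)₂]²⁺: Summing ligand charges against the +2 overall charge gives an oxidation state of +3 for molybdenum. Mo sits in group 6, so the d-electron count is 6 − 3 = 3. The d³ configuration leaves the e_g set evenly filled (or empty) — no strong Jahn–Teller driving force.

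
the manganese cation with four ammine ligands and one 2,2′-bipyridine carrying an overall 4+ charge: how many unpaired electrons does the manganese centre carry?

Summing ligand charges against the +4 overall charge gives an oxidation state of +4 for manganese.
Group 7 minus oxidation state 4 gives a d³ configuration.
Counting donor atoms: 4×ammonia (monodentate) → 4 donors; 1×2,2′-bipyridine (bidentate) → 2 donors. Coordination number = 6.
In an octahedral field the d³ configuration is t₂g³e_g⁰ (only one arrangement possible), giving 3 unpaired electrons.

3 unpaired electrons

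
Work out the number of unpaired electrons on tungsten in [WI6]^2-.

Summing ligand charges against the −2 overall charge gives an oxidation state of +4 for tungsten.
W sits in group 6, so the d-electron count is 6 − 4 = 2.
In an octahedral field the d² configuration is t₂g²e_g⁰ (only one arrangement possible), giving 2 unpaired electrons.

2 unpaired electrons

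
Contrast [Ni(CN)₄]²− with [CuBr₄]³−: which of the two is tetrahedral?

For [Ni(CN)₄]²−: Ligand charges: each cyanide is −1. With an overall charge of −2 the nickel centre must be in the +2 oxidation state. Ni sits in group 10, so the d-electron count is 10 − 2 = 8. Cyanide is a strong-field ligand (high in the spectrochemical series). A 3d d⁸ ion with strong-field ligands gains enough CFSE to favour square planar over tetrahedral. → square planar.
For [CuBr₄]³−: Each bromide is −1; balancing the −3 overall charge requires Cu(I). Group 11 minus oxidation state 1 gives a d¹⁰ configuration. A d¹⁰ ion has no crystal-field stabilisation preference between square planar and tetrahedral, so four ligands adopt the sterically favoured tetrahedral geometry. → tetrahedral.

[CuBr₄]³−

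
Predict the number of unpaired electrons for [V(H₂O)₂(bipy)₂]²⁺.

Ligand charges: water is neutral; 2,2′-bipyridine is neutral. With an overall charge of +2 the vanadium centre must be in the +2 oxidation state.
V sits in group 5, so the d-electron count is 5 − 2 = 3.
Counting donor atoms: 2×water (monodentate) → 2 donors; 2×2,2′-bipyridine (bidentate) → 4 donors. Coordination number = 6.
In an octahedral field the d³ configuration is t₂g³e_g⁰ (only one arrangement possible), giving 3 unpaired electrons.

3 unpaired electrons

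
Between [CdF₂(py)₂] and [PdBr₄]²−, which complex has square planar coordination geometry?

For [CdF₂(py)₂]: Ligand charges: each fluoride is −1; pyridine is neutral. With an overall charge of 0 the cadmium centre must be in the +2 oxidation state. Group 12 minus oxidation state 2 gives a d¹⁰ configuration. A d¹⁰ ion has no crystal-field stabilisation preference between square planar and tetrahedral, so four ligands adopt the sterically favoured tetrahedral geometry. → tetrahedral.
For [PdBr₄]²−: Each bromide is −1; balancing the −2 overall charge requires Pd(II). Palladium is a group-10 element; Pd(II) is therefore d⁸. A 4d d⁸ ion has a large crystal-field splitting; square planar leaves the high-energy d_{x²−y²} orbital empty and maximises CFSE. → square planar.

[PdBr₄]²−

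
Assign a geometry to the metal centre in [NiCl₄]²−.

tetrahedral

Ligand charges: each chloride is −1. With an overall charge of −2 the nickel centre must be in the +2 oxidation state.
Nickel is a group-10 element; Ni(II) is therefore d⁸.
With 4 monodentate ligands the coordination number is 4.
Chloride is a weak-field ligand.
With weak-field ligands the CFSE gain from square planar is small, so a 3d d⁸ ion takes the sterically preferred tetrahedral geometry.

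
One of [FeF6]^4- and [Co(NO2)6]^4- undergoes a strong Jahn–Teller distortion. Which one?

[FeF6]^4-: Ligand charges: each fluoride is −1. With an overall charge of −4 the iron centre must be in the +2 oxidation state. Fe sits in group 8, so the d-electron count is 8 − 2 = 6. Fluoride is a weak-field ligand for a first-row metal, so the complex is high-spin. The d⁶ configuration leaves the e_g set evenly filled (or empty) — no strong Jahn–Teller driving force.
[Co(NO2)6]^4-: Each nitro (N-bound nitrite) is −1; balancing the −4 overall charge requires Co(II). Cobalt is a group-9 element; Co(II) is therefore d⁷. Nitro (N-bound nitrite) is a strong-field ligand (high in the spectrochemical series) for a first-row metal, so the complex is low-spin. The t₂g⁶e_g¹ (low-spin) configuration has an unevenly filled e_g set; the Jahn–Teller theorem predicts a tetragonal distortion (typically axial elongation) to lift the degeneracy.

[Co(NO2)6]^4-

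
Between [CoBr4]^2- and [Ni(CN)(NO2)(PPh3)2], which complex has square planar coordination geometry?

[Ni(CN)(NO2)(PPh3)2]

For [CoBr4]^2-: Ligand charges: each bromide is −1. With an overall charge of −2 the cobalt centre must be in the +2 oxidation state. Co sits in group 9, so the d-electron count is 9 − 2 = 7. For a high-spin 3d d⁷ ion with weak-field ligands the small Δₜ gives little square-planar CFSE advantage, so four ligands adopt the sterically favoured tetrahedral geometry. → tetrahedral.
For [Ni(CN)(NO2)(PPh3)2]: Each cyanide is −1; each nitro (N-bound nitrite) is −1; triphenylphosphine is neutral; balancing the 0 overall charge requires Ni(II). Nickel is a group-10 element; Ni(II) is therefore d⁸. Cyanide, nitro (N-bound nitrite), and triphenylphosphine are strong-field ligands (high in the spectrochemical series). A 3d d⁸ ion with strong-field ligands gains enough CFSE to favour square planar over tetrahedral. → square planar.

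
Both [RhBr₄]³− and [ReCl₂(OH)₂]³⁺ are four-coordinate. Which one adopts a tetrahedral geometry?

For [RhBr₄]³−: Summing ligand charges against the −3 overall charge gives an oxidation state of +1 for rhodium. Rhodium is a group-9 element; Rh(I) is therefore d⁸. A 4d d⁸ ion has a large crystal-field splitting; square planar leaves the high-energy d_{x²−y²} orbital empty and maximises CFSE. → square planar.
For [ReCl₂(OH)₂]³⁺: Each chloride is −1; each hydroxide is −1; balancing the +3 overall charge requires Re(VII). Re sits in group 7, so the d-electron count is 7 − 7 = 0. A d⁰ ion has no crystal-field stabilisation preference between square planar and tetrahedral, so four ligands adopt the sterically favoured tetrahedral geometry. → tetrahedral.

[ReCl₂(OH)₂]³⁺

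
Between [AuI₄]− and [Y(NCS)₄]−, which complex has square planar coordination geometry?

For [AuI₄]−: Each iodide is −1; balancing the −1 overall charge requires Au(III). Gold is a group-11 element; Au(III) is therefore d⁸. A 5d d⁸ ion has a large crystal-field splitting; square planar leaves the high-energy d_{x²−y²} orbital empty and maximises CFSE. → square planar.
For [Y(NCS)₄]−: Each isothiocyanate is −1; balancing the −1 overall charge requires Y(III). Y sits in group 3, so the d-electron count is 3 − 3 = 0. A d⁰ ion has no crystal-field stabilisation preference between square planar and tetrahedral, so four ligands adopt the sterically favoured tetrahedral geometry. → tetrahedral.

[AuI₄]−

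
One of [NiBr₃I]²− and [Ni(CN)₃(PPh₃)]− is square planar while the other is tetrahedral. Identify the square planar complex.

[Ni(CN)₃(PPh₃)]−

For [NiBr₃I]²−: Ligand charges: each bromide is −1; each iodide is −1. With an overall charge of −2 the nickel centre must be in the +2 oxidation state. Group 10 minus oxidation state 2 gives a d⁸ configuration. Bromide and iodide are weak-field ligands. With weak-field ligands the CFSE gain from square planar is small, so a 3d d⁸ ion takes the sterically preferred tetrahedral geometry. → tetrahedral.
For [Ni(CN)₃(PPh₃)]−: Each cyanide is −1; triphenylphosphine is neutral; balancing the −1 overall charge requires Ni(II). Nickel is a group-10 element; Ni(II) is therefore d⁸. Cyanide and triphenylphosphine are strong-field ligands (high in the spectrochemical series). A 3d d⁸ ion with strong-field ligands gains enough CFSE to favour square planar over tetrahedral. → square planar.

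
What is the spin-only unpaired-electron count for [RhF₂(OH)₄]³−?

0 unpaired electrons

Summing ligand charges against the −3 overall charge gives an oxidation state of +3 for rhodium.
Rhodium is a group-9 element; Rh(III) is therefore d⁶.
The spin state decides the count: a 4d ion has a large Δₒ and is invariably low-spin.
An octahedral low-spin d⁶ ion is t₂g⁶e_g⁰, giving 0 unpaired electrons.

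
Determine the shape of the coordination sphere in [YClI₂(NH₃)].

tetrahedral

Each chloride is −1; each iodide is −1; ammonia is neutral; balancing the 0 overall charge requires Y(III).
Yttrium is a group-3 element; Y(III) is therefore d⁰.
Coordination number: 4.
A d⁰ ion has no crystal-field stabilisation preference between square planar and tetrahedral, so four ligands adopt the sterically favoured tetrahedral geometry.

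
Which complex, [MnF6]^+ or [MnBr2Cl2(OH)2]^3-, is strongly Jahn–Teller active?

[MnBr2Cl2(OH)2]^3-

[MnF6]^+: Summing ligand charges against the +1 overall charge gives an oxidation state of +7 for manganese. Group 7 minus oxidation state 7 gives a d⁰ configuration. The d⁰ configuration leaves the e_g set evenly filled (or empty) — no strong Jahn–Teller driving force.
[MnBr2Cl2(OH)2]^3-: Summing ligand charges against the −3 overall charge gives an oxidation state of +3 for manganese. Mn sits in group 7, so the d-electron count is 7 − 3 = 4. Bromide, chloride, and hydroxide are weak-field ligands for a first-row metal, so the complex is high-spin. The t₂g³e_g¹ (high-spin) configuration has an unevenly filled e_g set; the Jahn–Teller theorem predicts a tetragonal distortion (typically axial elongation) to lift the degeneracy.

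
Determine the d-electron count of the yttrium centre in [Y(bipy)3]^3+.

d⁰

Summing ligand charges against the +3 overall charge gives an oxidation state of +3 for yttrium.
Yttrium is a group-3 element; Y(III) is therefore d⁰.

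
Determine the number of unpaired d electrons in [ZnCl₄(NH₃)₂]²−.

Each chloride is −1; ammonia is neutral; balancing the −2 overall charge requires Zn(II).
Zinc is a group-12 element; Zn(II) is therefore d¹⁰.
In an octahedral field the d¹⁰ configuration is t₂g⁶e_g⁴, giving 0 unpaired electrons.

0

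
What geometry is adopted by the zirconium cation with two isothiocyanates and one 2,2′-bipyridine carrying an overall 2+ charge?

Ligand charges: each isothiocyanate is −1; 2,2′-bipyridine is neutral. With an overall charge of +2 the zirconium centre must be in the +4 oxidation state.
Group 4 minus oxidation state 4 gives a d⁰ configuration.
Counting donor atoms: 2×isothiocyanate (monodentate) → 2 donors; 1×2,2′-bipyridine (bidentate) → 2 donors. Coordination number = 4.
A d⁰ ion has no crystal-field stabilisation preference between square planar and tetrahedral, so four ligands adopt the sterically favoured tetrahedral geometry.

tetrahedral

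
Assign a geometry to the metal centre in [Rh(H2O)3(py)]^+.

square planar

Summing ligand charges against the +1 overall charge gives an oxidation state of +1 for rhodium.
Rhodium is a group-9 element; Rh(I) is therefore d⁸.
With 4 monodentate ligands the coordination number is 4.
A 4d d⁸ ion has a large crystal-field splitting; square planar leaves the high-energy d_{x²−y²} orbital empty and maximises CFSE.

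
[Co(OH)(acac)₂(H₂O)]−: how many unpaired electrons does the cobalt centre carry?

3

Summing ligand charges against the −1 overall charge gives an oxidation state of +2 for cobalt.
Cobalt is a group-9 element; Co(II) is therefore d⁷.
Counting donor atoms: 1×hydroxide (monodentate) → 1 donor; 2×acetylacetonate (bidentate) → 4 donors; 1×water (monodentate) → 1 donor. Coordination number = 6.
The spin state decides the count: Acetylacetonate and hydroxide are weak-field ligands for a first-row metal, so the complex is high-spin.
An octahedral high-spin d⁷ ion is t₂g⁵e_g², giving 3 unpaired electrons.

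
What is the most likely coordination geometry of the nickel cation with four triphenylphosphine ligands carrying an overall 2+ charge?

Triphenylphosphine is neutral; balancing the +2 overall charge requires Ni(II).
Nickel is a group-10 element; Ni(II) is therefore d⁸.
With 4 monodentate ligands the coordination number is 4.
Triphenylphosphine is a strong-field ligand (high in the spectrochemical series).
A 3d d⁸ ion with strong-field ligands gains enough CFSE to favour square planar over tetrahedral.

square planar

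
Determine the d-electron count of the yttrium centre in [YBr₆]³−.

Summing ligand charges against the −3 overall charge gives an oxidation state of +3 for yttrium.
Group 3 minus oxidation state 3 gives a d⁰ configuration.

d⁰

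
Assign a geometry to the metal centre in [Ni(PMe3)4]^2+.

square planar

Ligand charges: trimethylphosphine is neutral. With an overall charge of +2 the nickel centre must be in the +2 oxidation state.
Group 10 minus oxidation state 2 gives a d⁸ configuration.
Coordination number: 4.
Trimethylphosphine is a strong-field ligand (high in the spectrochemical series).
A 3d d⁸ ion with strong-field ligands gains enough CFSE to favour square planar over tetrahedral.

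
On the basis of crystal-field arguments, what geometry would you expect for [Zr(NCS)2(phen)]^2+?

Each isothiocyanate is −1; 1,10-phenanthroline is neutral; balancing the +2 overall charge requires Zr(IV).
Zr sits in group 4, so the d-electron count is 4 − 4 = 0.
Counting donor atoms: 2×isothiocyanate (monodentate) → 2 donors; 1×1,10-phenanthroline (bidentate) → 2 donors. Coordination number = 4.
A d⁰ ion has no crystal-field stabilisation preference between square planar and tetrahedral, so four ligands adopt the sterically favoured tetrahedral geometry.

tetrahedral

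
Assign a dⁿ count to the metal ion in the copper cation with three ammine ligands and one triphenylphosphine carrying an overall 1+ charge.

Ligand charges: ammonia is neutral; triphenylphosphine is neutral. With an overall charge of +1 the copper centre must be in the +1 oxidation state.
Copper is a group-11 element; Cu(I) is therefore d¹⁰.

d¹⁰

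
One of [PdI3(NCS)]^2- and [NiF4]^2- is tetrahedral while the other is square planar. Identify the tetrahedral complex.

For [PdI3(NCS)]^2-: Each iodide is −1; each isothiocyanate is −1; balancing the −2 overall charge requires Pd(II). Palladium is a group-10 element; Pd(II) is therefore d⁸. A 4d d⁸ ion has a large crystal-field splitting; square planar leaves the high-energy d_{x²−y²} orbital empty and maximises CFSE. → square planar.
For [NiF4]^2-: Ligand charges: each fluoride is −1. With an overall charge of −2 the nickel centre must be in the +2 oxidation state. Ni sits in group 10, so the d-electron count is 10 − 2 = 8. Fluoride is a weak-field ligand. With weak-field ligands the CFSE gain from square planar is small, so a 3d d⁸ ion takes the sterically preferred tetrahedral geometry. → tetrahedral.

[NiF4]^2-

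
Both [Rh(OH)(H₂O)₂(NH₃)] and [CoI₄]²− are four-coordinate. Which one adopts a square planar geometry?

[Rh(OH)(H₂O)₂(NH₃)]

For [Rh(OH)(H₂O)₂(NH₃)]: Ligand charges: each hydroxide is −1; water is neutral; ammonia is neutral. With an overall charge of 0 the rhodium centre must be in the +1 oxidation state. Rhodium is a group-9 element; Rh(I) is therefore d⁸. A 4d d⁸ ion has a large crystal-field splitting; square planar leaves the high-energy d_{x²−y²} orbital empty and maximises CFSE. → square planar.
For [CoI₄]²−: Each iodide is −1; balancing the −2 overall charge requires Co(II). Cobalt is a group-9 element; Co(II) is therefore d⁷. For a high-spin 3d d⁷ ion with weak-field ligands the small Δₜ gives little square-planar CFSE advantage, so four ligands adopt the sterically favoured tetrahedral geometry. → tetrahedral.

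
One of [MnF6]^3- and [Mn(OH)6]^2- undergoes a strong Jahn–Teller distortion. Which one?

[MnF6]^3-: Ligand charges: each fluoride is −1. With an overall charge of −3 the manganese centre must be in the +3 oxidation state. Group 7 minus oxidation state 3 gives a d⁴ configuration. Fluoride is a weak-field ligand for a first-row metal, so the complex is high-spin. The t₂g³e_g¹ (high-spin) configuration has an unevenly filled e_g set; the Jahn–Teller theorem predicts a tetragonal distortion (typically axial elongation) to lift the degeneracy.
[Mn(OH)6]^2-: Ligand charges: each hydroxide is −1. With an overall charge of −2 the manganese centre must be in the +4 oxidation state. Group 7 minus oxidation state 4 gives a d³ configuration. The d³ configuration leaves the e_g set evenly filled (or empty) — no strong Jahn–Teller driving force.

[MnF6]^3-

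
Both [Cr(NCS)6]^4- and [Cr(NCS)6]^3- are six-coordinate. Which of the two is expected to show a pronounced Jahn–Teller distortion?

[Cr(NCS)6]^4-

[Cr(NCS)6]^4-: Each isothiocyanate is −1; balancing the −4 overall charge requires Cr(II). Group 6 minus oxidation state 2 gives a d⁴ configuration. Isothiocyanate is a weak-field ligand for a first-row metal, so the complex is high-spin. The t₂g³e_g¹ (high-spin) configuration has an unevenly filled e_g set; the Jahn–Teller theorem predicts a tetragonal distortion (typically axial elongation) to lift the degeneracy.
[Cr(NCS)6]^3-: Summing ligand charges against the −3 overall charge gives an oxidation state of +3 for chromium. Group 6 minus oxidation state 3 gives a d³ configuration. The d³ configuration leaves the e_g set evenly filled (or empty) — no strong Jahn–Teller driving force.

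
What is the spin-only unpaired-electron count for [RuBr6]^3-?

Ligand charges: each bromide is −1. With an overall charge of −3 the ruthenium centre must be in the +3 oxidation state.
Ruthenium is a group-8 element; Ru(III) is therefore d⁵.
The spin state decides the count: a 4d ion has a large Δₒ and is invariably low-spin.
An octahedral low-spin d⁵ ion is t₂g⁵e_g⁰, giving 1 unpaired electron.

1 unpaired electron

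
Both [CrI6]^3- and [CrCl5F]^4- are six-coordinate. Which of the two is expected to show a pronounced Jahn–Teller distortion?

[CrCl5F]^4-

[CrI6]^3-: Each iodide is −1; balancing the −3 overall charge requires Cr(III). Cr sits in group 6, so the d-electron count is 6 − 3 = 3. The d³ configuration leaves the e_g set evenly filled (or empty) — no strong Jahn–Teller driving force.
[CrCl5F]^4-: Summing ligand charges against the −4 overall charge gives an oxidation state of +2 for chromium. Cr sits in group 6, so the d-electron count is 6 − 2 = 4. Chloride and fluoride are weak-field ligands for a first-row metal, so the complex is high-spin. The t₂g³e_g¹ (high-spin) configuration has an unevenly filled e_g set; the Jahn–Teller theorem predicts a tetragonal distortion (typically axial elongation) to lift the degeneracy.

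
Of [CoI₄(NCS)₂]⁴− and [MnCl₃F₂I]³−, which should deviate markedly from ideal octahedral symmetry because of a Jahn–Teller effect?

[MnCl₃F₂I]³−

[CoI₄(NCS)₂]⁴−: Summing ligand charges against the −4 overall charge gives an oxidation state of +2 for cobalt. Group 9 minus oxidation state 2 gives a d⁷ configuration. Iodide and isothiocyanate are weak-field ligands for a first-row metal, so the complex is high-spin. The d⁷ configuration leaves the e_g set evenly filled (or empty) — no strong Jahn–Teller driving force.
[MnCl₃F₂I]³−: Ligand charges: each chloride is −1; each fluoride is −1; each iodide is −1. With an overall charge of −3 the manganese centre must be in the +3 oxidation state. Mn sits in group 7, so the d-electron count is 7 − 3 = 4. Chloride, fluoride, and iodide are weak-field ligands for a first-row metal, so the complex is high-spin. The t₂g³e_g¹ (high-spin) configuration has an unevenly filled e_g set; the Jahn–Teller theorem predicts a tetragonal distortion (typically axial elongation) to lift the degeneracy.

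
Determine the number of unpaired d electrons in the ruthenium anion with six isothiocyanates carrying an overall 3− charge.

Ligand charges: each isothiocyanate is −1. With an overall charge of −3 the ruthenium centre must be in the +3 oxidation state.
Ru sits in group 8, so the d-electron count is 8 − 3 = 5.
The spin state decides the count: a 4d ion has a large Δₒ and is invariably low-spin.
An octahedral low-spin d⁵ ion is t₂g⁵e_g⁰, giving 1 unpaired electron.

1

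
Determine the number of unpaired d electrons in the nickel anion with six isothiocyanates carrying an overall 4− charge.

2

Ligand charges: each isothiocyanate is −1. With an overall charge of −4 the nickel centre must be in the +2 oxidation state.
Ni sits in group 10, so the d-electron count is 10 − 2 = 8.
In an octahedral field the d⁸ configuration is t₂g⁶e_g² (only one arrangement possible), giving 2 unpaired electrons.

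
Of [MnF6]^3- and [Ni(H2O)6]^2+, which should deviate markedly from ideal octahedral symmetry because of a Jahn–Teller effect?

[MnF6]^3-: Summing ligand charges against the −3 overall charge gives an oxidation state of +3 for manganese. Group 7 minus oxidation state 3 gives a d⁴ configuration. Fluoride is a weak-field ligand for a first-row metal, so the complex is high-spin. The t₂g³e_g¹ (high-spin) configuration has an unevenly filled e_g set; the Jahn–Teller theorem predicts a tetragonal distortion (typically axial elongation) to lift the degeneracy.
[Ni(H2O)6]^2+: Summing ligand charges against the +2 overall charge gives an oxidation state of +2 for nickel. Group 10 minus oxidation state 2 gives a d⁸ configuration. The d⁸ configuration leaves the e_g set evenly filled (or empty) — no strong Jahn–Teller driving force.

[MnF6]^3-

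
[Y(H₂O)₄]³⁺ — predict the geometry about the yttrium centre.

Ligand charges: water is neutral. With an overall charge of +3 the yttrium centre must be in the +3 oxidation state.
Y sits in group 3, so the d-electron count is 3 − 3 = 0.
Coordination number: 4.
A d⁰ ion has no crystal-field stabilisation preference between square planar and tetrahedral, so four ligands adopt the sterically favoured tetrahedral geometry.

tetrahedral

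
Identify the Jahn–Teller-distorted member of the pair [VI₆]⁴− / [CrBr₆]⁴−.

[VI₆]⁴−: Summing ligand charges against the −4 overall charge gives an oxidation state of +2 for vanadium. Vanadium is a group-5 element; V(II) is therefore d³. The d³ configuration leaves the e_g set evenly filled (or empty) — no strong Jahn–Teller driving force.
[CrBr₆]⁴−: Ligand charges: each bromide is −1. With an overall charge of −4 the chromium centre must be in the +2 oxidation state. Chromium is a group-6 element; Cr(II) is therefore d⁴. Bromide is a weak-field ligand for a first-row metal, so the complex is high-spin. The t₂g³e_g¹ (high-spin) configuration has an unevenly filled e_g set; the Jahn–Teller theorem predicts a tetragonal distortion (typically axial elongation) to lift the degeneracy.

[CrBr₆]⁴−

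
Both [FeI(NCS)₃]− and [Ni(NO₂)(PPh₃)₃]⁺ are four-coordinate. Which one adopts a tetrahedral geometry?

For [FeI(NCS)₃]−: Summing ligand charges against the −1 overall charge gives an oxidation state of +3 for iron. Group 8 minus oxidation state 3 gives a d⁵ configuration. A high-spin d⁵ ion has zero CFSE in either geometry, so four ligands adopt the sterically favoured tetrahedral geometry. → tetrahedral.
For [Ni(NO₂)(PPh₃)₃]⁺: Ligand charges: each nitro (N-bound nitrite) is −1; triphenylphosphine is neutral. With an overall charge of +1 the nickel centre must be in the +2 oxidation state. Ni sits in group 10, so the d-electron count is 10 − 2 = 8. Nitro (N-bound nitrite) and triphenylphosphine are strong-field ligands (high in the spectrochemical series). A 3d d⁸ ion with strong-field ligands gains enough CFSE to favour square planar over tetrahedral. → square planar.

[FeI(NCS)₃]−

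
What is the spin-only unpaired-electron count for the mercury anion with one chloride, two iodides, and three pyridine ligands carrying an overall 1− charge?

0 unpaired electrons

Each chloride is −1; each iodide is −1; pyridine is neutral; balancing the −1 overall charge requires Hg(II).
Hg sits in group 12, so the d-electron count is 12 − 2 = 10.
In an octahedral field the d¹⁰ configuration is t₂g⁶e_g⁴, giving 0 unpaired electrons.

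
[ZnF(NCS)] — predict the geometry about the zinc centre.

Summing ligand charges against the 0 overall charge gives an oxidation state of +2 for zinc.
Group 12 minus oxidation state 2 gives a d¹⁰ configuration.
Coordination number: 2.
A d¹⁰ ion with only two ligands adopts a linear arrangement (sp hybridisation; no CFSE preference).

linear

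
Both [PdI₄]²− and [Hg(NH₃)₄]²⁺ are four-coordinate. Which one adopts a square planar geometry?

[PdI₄]²−

For [PdI₄]²−: Summing ligand charges against the −2 overall charge gives an oxidation state of +2 for palladium. Pd sits in group 10, so the d-electron count is 10 − 2 = 8. A 4d d⁸ ion has a large crystal-field splitting; square planar leaves the high-energy d_{x²−y²} orbital empty and maximises CFSE. → square planar.
For [Hg(NH₃)₄]²⁺: Ammonia is neutral; balancing the +2 overall charge requires Hg(II). Group 12 minus oxidation state 2 gives a d¹⁰ configuration. A d¹⁰ ion has no crystal-field stabilisation preference between square planar and tetrahedral, so four ligands adopt the sterically favoured tetrahedral geometry. → tetrahedral.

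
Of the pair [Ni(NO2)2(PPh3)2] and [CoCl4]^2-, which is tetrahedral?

For [Ni(NO2)2(PPh3)2]: Each nitro (N-bound nitrite) is −1; triphenylphosphine is neutral; balancing the 0 overall charge requires Ni(II). Ni sits in group 10, so the d-electron count is 10 − 2 = 8. Nitro (N-bound nitrite) and triphenylphosphine are strong-field ligands (high in the spectrochemical series). A 3d d⁸ ion with strong-field ligands gains enough CFSE to favour square planar over tetrahedral. → square planar.
For [CoCl4]^2-: Ligand charges: each chloride is −1. With an overall charge of −2 the cobalt centre must be in the +2 oxidation state. Cobalt is a group-9 element; Co(II) is therefore d⁷. For a high-spin 3d d⁷ ion with weak-field ligands the small Δₜ gives little square-planar CFSE advantage, so four ligands adopt the sterically favoured tetrahedral geometry. → tetrahedral.

[CoCl4]^2-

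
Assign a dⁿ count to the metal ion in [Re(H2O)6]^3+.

d⁴

Summing ligand charges against the +3 overall charge gives an oxidation state of +3 for rhenium.
Re sits in group 7, so the d-electron count is 7 − 3 = 4.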